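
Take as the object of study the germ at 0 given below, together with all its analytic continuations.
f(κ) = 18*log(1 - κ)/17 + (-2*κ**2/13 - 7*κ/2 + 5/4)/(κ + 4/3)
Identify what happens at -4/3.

The point is a pole of order 1.

The denominator factor κ + 4/3 vanishes at -4/3 and appears to the power 1; the numerator there equals 2641/468, nonzero, and no other factor vanishes.
The branch terms are analytic at this point.
Hence a pole whose order is the multiplicity, 1.


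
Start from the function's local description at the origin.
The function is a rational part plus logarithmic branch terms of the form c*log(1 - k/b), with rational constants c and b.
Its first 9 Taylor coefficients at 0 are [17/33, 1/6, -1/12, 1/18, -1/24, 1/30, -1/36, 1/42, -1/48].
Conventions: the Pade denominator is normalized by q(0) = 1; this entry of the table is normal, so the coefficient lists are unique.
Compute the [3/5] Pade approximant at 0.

Taylor coefficients needed (read off): a_0 = 17/33, a_1 = 1/6, a_2 = -1/12, a_3 = 1/18, a_4 = -1/24, a_5 = 1/30, a_6 = -1/36, a_7 = 1/42, a_8 = -1/48.
Write the denominator as Q(k) = 1 + q1*k + q2*k^2 + q3*k^3 + q4*k^4 + q5*k^5. Requiring Q*f - P = O(k^9) with deg P <= 3 kills the coefficients of k^4..k^8 in Q*f:
  k^4: a_4 + q1*a_3 + q2*a_2 + q3*a_1 + q4*a_0 = 0, i.e. -1/24 + (1/18)*q1 + (-1/12)*q2 + (1/6)*q3 + (17/33)*q4 = 0.
  k^5: a_5 + q1*a_4 + q2*a_3 + q3*a_2 + q4*a_1 + q5*a_0 = 0, i.e. 1/30 + (-1/24)*q1 + (1/18)*q2 + (-1/12)*q3 + (1/6)*q4 + (17/33)*q5 = 0.
  k^6: a_6 + q1*a_5 + q2*a_4 + q3*a_3 + q4*a_2 + q5*a_1 = 0, i.e. -1/36 + (1/30)*q1 + (-1/24)*q2 + (1/18)*q3 + (-1/12)*q4 + (1/6)*q5 = 0.
  k^7: a_7 + q1*a_6 + q2*a_5 + q3*a_4 + q4*a_3 + q5*a_2 = 0, i.e. 1/42 + (-1/36)*q1 + (1/30)*q2 + (-1/24)*q3 + (1/18)*q4 + (-1/12)*q5 = 0.
  k^8: a_8 + q1*a_7 + q2*a_6 + q3*a_5 + q4*a_4 + q5*a_3 = 0, i.e. -1/48 + (1/42)*q1 + (-1/36)*q2 + (1/30)*q3 + (-1/24)*q4 + (1/18)*q5 = 0.
Solving this linear system: q1 = 1183551/645184, q2 = 4540659/4516288, q3 = 1346353/9032576, q4 = -11451/4516288, q5 = 15807/90325760.
The numerator is Q*f truncated at degree 3: P0 = a_0 = 17/33; P1 = a_1 + q1*a_0 = 1392287/1252416; P2 = a_2 + q1*a_1 + q2*a_0 = 220676249/298075008; P3 = a_3 + q1*a_2 + q2*a_1 + q3*a_0 = 262969555/1788450048.

The Pade approximant has numerator coefficients [17/33, 1392287/1252416, 220676249/298075008, 262969555/1788450048]; denominator coefficients [1, 1183551/645184, 4540659/4516288, 1346353/9032576, -11451/4516288, 15807/90325760].


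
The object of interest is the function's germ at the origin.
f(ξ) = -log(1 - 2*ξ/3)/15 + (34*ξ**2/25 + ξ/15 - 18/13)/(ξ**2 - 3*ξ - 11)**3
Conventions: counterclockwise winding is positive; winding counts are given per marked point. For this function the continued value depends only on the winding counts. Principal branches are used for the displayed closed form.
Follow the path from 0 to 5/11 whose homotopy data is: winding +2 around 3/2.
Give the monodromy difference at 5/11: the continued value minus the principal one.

The rational part is single-valued and drops out of the difference; each branch term changes only by its own monodromy.
(-1/15)*log(1 - ξ/(3/2)): each positive loop around 3/2 adds 2*pi*i to the log, so winding +2 contributes (-1/15)*(2)*2*pi*i = -(4/15)*pi*i.
Summing the contributions at ξ = 5/11 gives -(4/15)*pi*i.

Continued minus principal equals -(4/15)*pi*i.


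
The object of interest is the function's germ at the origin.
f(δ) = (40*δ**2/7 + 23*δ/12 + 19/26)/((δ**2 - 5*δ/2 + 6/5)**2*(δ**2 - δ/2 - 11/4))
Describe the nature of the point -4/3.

Denominator factors: δ**2 - 5*δ/2 + 6/5 = 284/45 at δ = -4/3; δ**2 - δ/2 - 11/4 = -11/36 at δ = -4/3 — none vanishes.
So the germ continues analytically to -4/3.

The point is a regular point.


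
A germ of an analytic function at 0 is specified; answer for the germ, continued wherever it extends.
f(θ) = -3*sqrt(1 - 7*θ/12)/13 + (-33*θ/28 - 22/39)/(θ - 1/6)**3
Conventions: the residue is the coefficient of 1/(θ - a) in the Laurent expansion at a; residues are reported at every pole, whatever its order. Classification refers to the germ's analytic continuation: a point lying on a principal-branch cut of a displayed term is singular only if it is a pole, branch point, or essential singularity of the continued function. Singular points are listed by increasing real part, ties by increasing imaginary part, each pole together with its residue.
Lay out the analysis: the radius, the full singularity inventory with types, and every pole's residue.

Radius of convergence at 0: 1/6.
At 1/6: a pole of order 3; residue 0.
At 12/7: an algebraic (square-root) branch point.

Denominator factor (θ - 1/6)^3: pole of order 3 at 1/6, modulus 1/6.
Branch term (-3/13)*sqrt(1 - θ/(12/7)): its argument vanishes at θ = 12/7, a square-root branch point, modulus 12/7.
The radius of convergence is the smallest modulus among the singular points: 1/6.
The branch term is analytic at 1/6 and contributes nothing to the residue; only the rational part matters.
At the order-3 pole 1/6 set g(θ) = (θ - (1/6))^3*(rational part) = -33*θ/28 - 22/39.
Order-3 pole: residue = g''(a)/2; g''(1/6) = 0, so the residue is 0.
List the singular points by increasing real part (a conjugate pair: the negative imaginary part first).


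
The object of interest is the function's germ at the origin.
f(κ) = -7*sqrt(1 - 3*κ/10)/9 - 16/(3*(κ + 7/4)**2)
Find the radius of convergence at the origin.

Denominator factor (κ + 7/4)^2: pole of order 2 at -7/4, modulus 7/4.
Branch term (-7/9)*sqrt(1 - κ/(10/3)): its argument vanishes at κ = 10/3, a square-root branch point, modulus 10/3.
The radius of convergence is the smallest modulus among the singular points: 7/4.

The radius of convergence is 7/4.


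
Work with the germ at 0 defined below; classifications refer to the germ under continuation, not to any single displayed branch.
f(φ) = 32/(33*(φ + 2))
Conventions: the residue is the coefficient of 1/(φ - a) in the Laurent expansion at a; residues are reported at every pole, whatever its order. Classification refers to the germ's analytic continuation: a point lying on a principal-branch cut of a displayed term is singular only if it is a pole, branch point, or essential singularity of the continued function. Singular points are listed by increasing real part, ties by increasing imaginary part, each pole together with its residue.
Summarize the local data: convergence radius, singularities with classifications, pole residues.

Denominator factor (φ + 2): pole of order 1 at -2, modulus 2.
The radius of convergence is the smallest modulus among the singular points: 2.
At the order-1 pole -2 set g(φ) = (φ - (-2))*f(φ) = 32/33.
Simple pole: residue = g(a) at a = -2, which is 32/33.

Radius of convergence at 0: 2.
At -2: a pole of order 1; residue 32/33.


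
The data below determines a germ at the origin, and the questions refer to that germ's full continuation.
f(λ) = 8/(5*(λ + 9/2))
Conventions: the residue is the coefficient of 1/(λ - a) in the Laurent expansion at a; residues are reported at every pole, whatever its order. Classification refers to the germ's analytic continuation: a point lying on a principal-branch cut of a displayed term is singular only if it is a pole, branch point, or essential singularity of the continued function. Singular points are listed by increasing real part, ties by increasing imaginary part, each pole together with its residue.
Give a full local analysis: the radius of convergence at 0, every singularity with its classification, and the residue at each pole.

Denominator factor (λ + 9/2): pole of order 1 at -9/2, modulus 9/2.
The radius of convergence is the smallest modulus among the singular points: 9/2.
At the order-1 pole -9/2 set g(λ) = (λ - (-9/2))*f(λ) = 8/5.
Simple pole: residue = g(a) at a = -9/2, which is 8/5.

Radius of convergence at 0: 9/2.
At -9/2: a pole of order 1; residue 8/5.


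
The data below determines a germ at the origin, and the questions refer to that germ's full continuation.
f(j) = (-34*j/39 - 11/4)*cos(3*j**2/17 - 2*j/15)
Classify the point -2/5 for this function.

There is no denominator, hence no pole anywhere.
The factor cos(3*j**2/17 - 2*j/15) is entire.
So the germ continues analytically to -2/5.

The point is a regular point.


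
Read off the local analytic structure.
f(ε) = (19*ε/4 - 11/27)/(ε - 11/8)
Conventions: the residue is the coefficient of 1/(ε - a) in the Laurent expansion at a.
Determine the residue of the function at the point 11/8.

The residue is 5291/864.

At the order-1 pole 11/8 set g(ε) = (ε - (11/8))*f(ε) = 19*ε/4 - 11/27.
Simple pole: residue = g(a) at a = 11/8, which is 5291/864.


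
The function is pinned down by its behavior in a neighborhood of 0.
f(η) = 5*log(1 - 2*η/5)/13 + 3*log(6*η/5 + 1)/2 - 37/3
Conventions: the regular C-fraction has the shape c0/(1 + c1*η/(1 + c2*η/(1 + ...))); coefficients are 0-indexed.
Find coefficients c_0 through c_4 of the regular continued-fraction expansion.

The regular C-fraction coefficients are [-37/3, 321/2405, 139294/257335, 26667121/223566870, 128829802843/115838979810].

Taylor coefficients (expand at 0): a_0 = -37/3, a_1 = 107/65, a_2 = -361/325, a_3 = 4172/4875, a_4 = -6338/8125.
c0 = a_0 = -37/3. Peel one level at a time: if S = 1 + c*η/S' with S'(0) = 1, then c is the η-coefficient of S and S' = c*η/(S - 1).
S_1 = c0/f = 1 + (321/2405)*η + (-417882/5784025)*η^2 + ...; c1 = 321/2405.
S_2 = c1*η/(S_1 - 1) = 1 + (139294/257335)*η + (-55441/858675)*η^2 + ...; c2 = 139294/257335.
S_3 = c2*η/(S_2 - 1) = 1 + (26667121/223566870)*η + (-579132104369/4365634148100)*η^2 + ...; c3 = 26667121/223566870.
S_4 = c3*η/(S_3 - 1) = 1 + (128829802843/115838979810)*η + ...; c4 = 128829802843/115838979810.


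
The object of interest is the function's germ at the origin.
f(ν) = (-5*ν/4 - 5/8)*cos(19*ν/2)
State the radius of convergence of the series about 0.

The factor cos(19*ν/2) is entire and contributes no finite singular point.
The polynomial part has no poles.
No finite singular points: the Taylor series at 0 converges everywhere.

The radius of convergence is infinite.


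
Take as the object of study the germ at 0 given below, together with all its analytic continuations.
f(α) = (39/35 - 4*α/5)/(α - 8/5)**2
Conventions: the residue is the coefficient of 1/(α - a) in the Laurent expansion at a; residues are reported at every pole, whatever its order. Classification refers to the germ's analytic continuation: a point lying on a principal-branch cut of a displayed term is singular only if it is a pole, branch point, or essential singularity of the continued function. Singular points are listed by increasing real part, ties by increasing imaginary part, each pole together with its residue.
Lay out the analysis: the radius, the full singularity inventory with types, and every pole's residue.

Radius of convergence at 0: 8/5.
At 8/5: a pole of order 2; residue -4/5.

Denominator factor (α - 8/5)^2: pole of order 2 at 8/5, modulus 8/5.
The radius of convergence is the smallest modulus among the singular points: 8/5.
At the order-2 pole 8/5 set g(α) = (α - (8/5))^2*f(α) = 39/35 - 4*α/5.
Order-2 pole: residue = g'(a); g'(8/5) = -4/5, so the residue is -4/5.


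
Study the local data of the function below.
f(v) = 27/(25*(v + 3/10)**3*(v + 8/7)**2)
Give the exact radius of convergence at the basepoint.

The radius of convergence is 3/10.

Denominator factor (v + 8/7)^2: pole of order 2 at -8/7, modulus 8/7.
Denominator factor (v + 3/10)^3: pole of order 3 at -3/10, modulus 3/10.
The radius of convergence is the smallest modulus among the singular points: 3/10.


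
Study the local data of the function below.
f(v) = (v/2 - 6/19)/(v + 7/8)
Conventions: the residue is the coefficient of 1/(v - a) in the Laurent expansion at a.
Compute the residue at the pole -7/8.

The residue is -229/304.

At the order-1 pole -7/8 set g(v) = (v - (-7/8))*f(v) = v/2 - 6/19.
Simple pole: residue = g(a) at a = -7/8, which is -229/304.


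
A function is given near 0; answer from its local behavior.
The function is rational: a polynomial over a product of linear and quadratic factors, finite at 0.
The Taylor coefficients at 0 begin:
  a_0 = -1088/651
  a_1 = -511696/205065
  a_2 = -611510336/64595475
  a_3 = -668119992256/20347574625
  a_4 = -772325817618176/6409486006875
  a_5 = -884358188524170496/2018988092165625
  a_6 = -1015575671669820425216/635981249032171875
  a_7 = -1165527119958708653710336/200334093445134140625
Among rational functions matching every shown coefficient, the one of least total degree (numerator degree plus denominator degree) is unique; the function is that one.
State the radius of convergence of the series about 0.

No rational of total degree below 5 reproduces all 8 coefficients; solving the [2/3] Pade equations on them gives f(h) = (6*h**2/5 + 19*h/10 - 34/31)/((h + 9/8)*(h**2 - 12*h/5 + 7/12)), whose expansion matches every shown term.
Denominator factor (h**2 - 12*h/5 + 7/12): discriminant 257/75, real irrational roots 6/5 + (1/30)*sqrt(771) and 6/5 - (1/30)*sqrt(771); poles of order 1, moduli 6/5 + (1/30)*sqrt(771) and 6/5 - (1/30)*sqrt(771).
Denominator factor (h + 9/8): pole of order 1 at -9/8, modulus 9/8.
The radius of convergence is the smallest modulus among the singular points: 6/5 - (1/30)*sqrt(771).

The radius of convergence is 6/5 - (1/30)*sqrt(771).


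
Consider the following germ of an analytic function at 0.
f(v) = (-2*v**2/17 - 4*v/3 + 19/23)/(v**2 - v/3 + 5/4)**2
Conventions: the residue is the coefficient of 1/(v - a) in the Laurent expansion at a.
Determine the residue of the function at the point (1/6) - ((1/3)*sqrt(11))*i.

The residue is ((9645/378488)*sqrt(11))*i.


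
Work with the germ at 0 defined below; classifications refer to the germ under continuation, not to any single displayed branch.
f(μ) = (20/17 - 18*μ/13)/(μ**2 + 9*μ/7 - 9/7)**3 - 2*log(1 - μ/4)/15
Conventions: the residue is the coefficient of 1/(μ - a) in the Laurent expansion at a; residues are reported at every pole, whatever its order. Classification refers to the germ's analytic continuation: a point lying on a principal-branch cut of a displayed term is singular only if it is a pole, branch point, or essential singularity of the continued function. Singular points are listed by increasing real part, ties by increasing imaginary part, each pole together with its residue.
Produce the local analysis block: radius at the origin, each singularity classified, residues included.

Radius of convergence at 0: -9/14 + (3/14)*sqrt(37).
At -9/14 - (3/14)*sqrt(37): a pole of order 3; residue -(15351994/906739353)*sqrt(37).
At -9/14 + (3/14)*sqrt(37): a pole of order 3; residue (15351994/906739353)*sqrt(37).
At 4: a logarithmic branch point.

Denominator factor (μ**2 + 9*μ/7 - 9/7)^3: discriminant 333/49, real irrational roots -9/14 + (3/14)*sqrt(37) and -9/14 - (3/14)*sqrt(37); poles of order 3, moduli -9/14 + (3/14)*sqrt(37) and 9/14 + (3/14)*sqrt(37).
Branch term (-2/15)*log(1 - μ/(4)): its argument vanishes at μ = 4, a logarithmic branch point, modulus 4.
The radius of convergence is the smallest modulus among the singular points: -9/14 + (3/14)*sqrt(37).
The branch term is analytic at -9/14 - (3/14)*sqrt(37) and contributes nothing to the residue; only the rational part matters.
The factor μ**2 + 9*μ/7 - 9/7 splits as (μ - a)(μ - a') with a = -9/14 - (3/14)*sqrt(37), a' = -9/14 + (3/14)*sqrt(37). At the order-3 pole a set g(μ) = (μ - a)^3*(rational part) = [20/17 - 18*μ/13] / (μ - a')^3.
Order-3 pole: residue = g''(a)/2; g''(-9/14 - (3/14)*sqrt(37)) = -(30703988/906739353)*sqrt(37), so the residue is -(15351994/906739353)*sqrt(37).
The branch term is analytic at -9/14 + (3/14)*sqrt(37) and contributes nothing to the residue; only the rational part matters.
The factor μ**2 + 9*μ/7 - 9/7 splits as (μ - a)(μ - a') with a = -9/14 + (3/14)*sqrt(37), a' = -9/14 - (3/14)*sqrt(37). At the order-3 pole a set g(μ) = (μ - a)^3*(rational part) = [20/17 - 18*μ/13] / (μ - a')^3.
Order-3 pole: residue = g''(a)/2; g''(-9/14 + (3/14)*sqrt(37)) = (30703988/906739353)*sqrt(37), so the residue is (15351994/906739353)*sqrt(37).
List the singular points by increasing real part (a conjugate pair: the negative imaginary part first).


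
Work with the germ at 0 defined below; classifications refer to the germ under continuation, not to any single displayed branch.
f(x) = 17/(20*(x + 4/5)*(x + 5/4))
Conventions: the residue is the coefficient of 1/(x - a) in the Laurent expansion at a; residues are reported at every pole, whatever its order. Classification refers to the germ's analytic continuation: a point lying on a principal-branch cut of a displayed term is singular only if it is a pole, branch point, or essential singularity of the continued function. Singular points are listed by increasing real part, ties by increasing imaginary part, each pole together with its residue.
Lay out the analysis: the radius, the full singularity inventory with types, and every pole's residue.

Radius of convergence at 0: 4/5.
At -5/4: a pole of order 1; residue -17/9.
At -4/5: a pole of order 1; residue 17/9.

Denominator factor (x + 5/4): pole of order 1 at -5/4, modulus 5/4.
Denominator factor (x + 4/5): pole of order 1 at -4/5, modulus 4/5.
The radius of convergence is the smallest modulus among the singular points: 4/5.
At the order-1 pole -5/4 set g(x) = (x - (-5/4))*f(x) = 17/(20*(x + 4/5)).
Simple pole: residue = g(a) at a = -5/4, which is -17/9.
At the order-1 pole -4/5 set g(x) = (x - (-4/5))*f(x) = 17/(20*(x + 5/4)).
Simple pole: residue = g(a) at a = -4/5, which is 17/9.
List the singular points by increasing real part (a conjugate pair: the negative imaginary part first).


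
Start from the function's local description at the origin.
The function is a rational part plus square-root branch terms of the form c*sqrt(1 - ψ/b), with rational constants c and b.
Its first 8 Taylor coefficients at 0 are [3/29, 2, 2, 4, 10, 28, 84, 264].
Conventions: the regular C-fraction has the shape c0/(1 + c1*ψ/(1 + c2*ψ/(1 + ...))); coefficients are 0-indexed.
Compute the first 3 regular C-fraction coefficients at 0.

Taylor coefficients (read off): a_0 = 3/29, a_1 = 2, a_2 = 2.
c0 = a_0 = 3/29. Peel one level at a time: if S = 1 + c*ψ/S' with S'(0) = 1, then c is the ψ-coefficient of S and S' = c*ψ/(S - 1).
S_1 = c0/f = 1 + (-58/3)*ψ + (3190/9)*ψ^2 + ...; c1 = -58/3.
S_2 = c1*ψ/(S_1 - 1) = 1 + (55/3)*ψ + ...; c2 = 55/3.

The regular C-fraction coefficients are [3/29, -58/3, 55/3].


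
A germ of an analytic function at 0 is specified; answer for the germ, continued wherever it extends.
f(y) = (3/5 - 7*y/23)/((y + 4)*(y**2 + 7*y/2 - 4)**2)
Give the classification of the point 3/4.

The point is a regular point.

Denominator factors: y + 4 = 19/4 at y = 3/4; y**2 + 7*y/2 - 4 = -13/16 at y = 3/4 — none vanishes.
So the germ continues analytically to 3/4.


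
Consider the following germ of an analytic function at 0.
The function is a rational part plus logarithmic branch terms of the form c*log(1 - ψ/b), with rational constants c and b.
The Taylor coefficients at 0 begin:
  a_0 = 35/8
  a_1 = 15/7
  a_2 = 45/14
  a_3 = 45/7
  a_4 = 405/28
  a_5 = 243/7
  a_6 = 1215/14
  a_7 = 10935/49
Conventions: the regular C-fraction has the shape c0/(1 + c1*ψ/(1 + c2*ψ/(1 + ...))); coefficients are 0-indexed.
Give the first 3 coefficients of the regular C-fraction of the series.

Taylor coefficients (read off): a_0 = 35/8, a_1 = 15/7, a_2 = 45/14.
c0 = a_0 = 35/8. Peel one level at a time: if S = 1 + c*ψ/S' with S'(0) = 1, then c is the ψ-coefficient of S and S' = c*ψ/(S - 1).
S_1 = c0/f = 1 + (-24/49)*ψ + (-1188/2401)*ψ^2 + ...; c1 = -24/49.
S_2 = c1*ψ/(S_1 - 1) = 1 + (-99/98)*ψ + ...; c2 = -99/98.

The regular C-fraction coefficients are [35/8, -24/49, -99/98].


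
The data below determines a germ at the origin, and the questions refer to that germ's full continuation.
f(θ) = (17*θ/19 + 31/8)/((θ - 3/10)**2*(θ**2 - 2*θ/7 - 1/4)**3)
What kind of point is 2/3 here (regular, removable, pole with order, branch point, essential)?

The point is a regular point.

Denominator factors: θ - 3/10 = 11/30 at θ = 2/3; θ**2 - 2*θ/7 - 1/4 = 1/252 at θ = 2/3 — none vanishes.
So the germ continues analytically to 2/3.


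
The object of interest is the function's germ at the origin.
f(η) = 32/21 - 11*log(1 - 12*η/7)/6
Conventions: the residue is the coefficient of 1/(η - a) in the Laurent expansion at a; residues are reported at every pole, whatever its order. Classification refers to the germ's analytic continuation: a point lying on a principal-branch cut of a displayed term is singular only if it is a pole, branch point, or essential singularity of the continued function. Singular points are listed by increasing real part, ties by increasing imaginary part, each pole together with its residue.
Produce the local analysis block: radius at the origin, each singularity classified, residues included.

Branch term (-11/6)*log(1 - η/(7/12)): its argument vanishes at η = 7/12, a logarithmic branch point, modulus 7/12.
The radius of convergence is the smallest modulus among the singular points: 7/12.

Radius of convergence at 0: 7/12.
At 7/12: a logarithmic branch point.


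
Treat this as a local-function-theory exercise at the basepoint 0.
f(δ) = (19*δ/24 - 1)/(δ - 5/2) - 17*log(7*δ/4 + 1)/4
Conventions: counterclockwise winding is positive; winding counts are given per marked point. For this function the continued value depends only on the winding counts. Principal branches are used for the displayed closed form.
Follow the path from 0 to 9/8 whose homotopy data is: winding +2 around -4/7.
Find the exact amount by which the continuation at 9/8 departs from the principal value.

Continued minus principal equals -(17)*pi*i.

The rational part is single-valued and drops out of the difference; each branch term changes only by its own monodromy.
(-17/4)*log(1 - δ/(-4/7)): each positive loop around -4/7 adds 2*pi*i to the log, so winding +2 contributes (-17/4)*(2)*2*pi*i = -(17)*pi*i.
Summing the contributions at δ = 9/8 gives -(17)*pi*i.


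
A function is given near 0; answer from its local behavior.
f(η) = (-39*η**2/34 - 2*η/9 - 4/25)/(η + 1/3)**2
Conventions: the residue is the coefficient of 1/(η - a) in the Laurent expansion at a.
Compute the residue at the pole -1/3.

The residue is 83/153.

At the order-2 pole -1/3 set g(η) = (η - (-1/3))^2*f(η) = -39*η**2/34 - 2*η/9 - 4/25.
Order-2 pole: residue = g'(a); g'(-1/3) = 83/153, so the residue is 83/153.


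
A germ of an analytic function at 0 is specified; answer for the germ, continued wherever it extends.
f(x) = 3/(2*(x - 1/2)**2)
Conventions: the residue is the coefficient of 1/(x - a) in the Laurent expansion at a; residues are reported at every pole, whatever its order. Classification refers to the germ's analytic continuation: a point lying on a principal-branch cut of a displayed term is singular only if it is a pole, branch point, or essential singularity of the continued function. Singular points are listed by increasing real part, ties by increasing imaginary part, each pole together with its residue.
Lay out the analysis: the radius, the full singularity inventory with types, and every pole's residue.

Denominator factor (x - 1/2)^2: pole of order 2 at 1/2, modulus 1/2.
The radius of convergence is the smallest modulus among the singular points: 1/2.
At the order-2 pole 1/2 set g(x) = (x - (1/2))^2*f(x) = 3/2.
Order-2 pole: residue = g'(a); g'(1/2) = 0, so the residue is 0.

Radius of convergence at 0: 1/2.
At 1/2: a pole of order 2; residue 0.


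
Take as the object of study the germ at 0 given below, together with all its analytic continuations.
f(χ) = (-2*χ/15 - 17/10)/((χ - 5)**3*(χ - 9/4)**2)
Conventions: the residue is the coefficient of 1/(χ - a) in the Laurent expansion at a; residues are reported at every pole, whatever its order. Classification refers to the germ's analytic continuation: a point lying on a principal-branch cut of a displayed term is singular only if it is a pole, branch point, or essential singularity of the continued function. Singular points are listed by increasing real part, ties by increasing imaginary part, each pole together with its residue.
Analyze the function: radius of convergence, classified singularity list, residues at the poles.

Radius of convergence at 0: 9/4.
At 9/4: a pole of order 2; residue 24448/219615.
At 5: a pole of order 3; residue -24448/219615.

Denominator factor (χ - 5)^3: pole of order 3 at 5, modulus 5.
Denominator factor (χ - 9/4)^2: pole of order 2 at 9/4, modulus 9/4.
The radius of convergence is the smallest modulus among the singular points: 9/4.
At the order-2 pole 9/4 set g(χ) = (χ - (9/4))^2*f(χ) = (-2*χ/15 - 17/10)/(χ - 5)**3.
Order-2 pole: residue = g'(a); g'(9/4) = 24448/219615, so the residue is 24448/219615.
At the order-3 pole 5 set g(χ) = (χ - (5))^3*f(χ) = (-2*χ/15 - 17/10)/(χ - 9/4)**2.
Order-3 pole: residue = g''(a)/2; g''(5) = -48896/219615, so the residue is -24448/219615.
List the singular points by increasing real part (a conjugate pair: the negative imaginary part first).


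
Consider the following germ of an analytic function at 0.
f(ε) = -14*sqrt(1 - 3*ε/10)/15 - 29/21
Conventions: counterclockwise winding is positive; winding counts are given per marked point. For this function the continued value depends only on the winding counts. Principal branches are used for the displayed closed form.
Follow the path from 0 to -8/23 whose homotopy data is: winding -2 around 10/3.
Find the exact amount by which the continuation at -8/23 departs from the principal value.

Continued minus principal equals 0.

The rational part is single-valued and drops out of the difference; each branch term changes only by its own monodromy.
(-14/15)*sqrt(1 - ε/(10/3)): winding -2 is even, the square root returns to the same sheet, contribution 0.
Summing the contributions at ε = -8/23 gives 0.


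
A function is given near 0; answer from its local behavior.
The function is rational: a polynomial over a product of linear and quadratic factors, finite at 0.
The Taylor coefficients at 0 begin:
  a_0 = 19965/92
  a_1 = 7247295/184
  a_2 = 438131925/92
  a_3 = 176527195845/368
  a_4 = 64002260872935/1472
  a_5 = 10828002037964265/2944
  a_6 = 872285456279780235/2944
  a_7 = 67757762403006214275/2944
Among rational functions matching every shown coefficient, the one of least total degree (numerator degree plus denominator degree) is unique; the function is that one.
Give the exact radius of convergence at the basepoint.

No rational of total degree below 6 reproduces all 8 coefficients; solving the [0/6] Pade equations on them gives f(ψ) = 30/(23*(ψ**2 - 11*ψ + 2/11)**3), whose expansion matches every shown term.
Denominator factor (ψ**2 - 11*ψ + 2/11)^3: discriminant 1323/11, real irrational roots 11/2 + (21/22)*sqrt(33) and 11/2 - (21/22)*sqrt(33); poles of order 3, moduli 11/2 + (21/22)*sqrt(33) and 11/2 - (21/22)*sqrt(33).
The radius of convergence is the smallest modulus among the singular points: 11/2 - (21/22)*sqrt(33).

The radius of convergence is 11/2 - (21/22)*sqrt(33).


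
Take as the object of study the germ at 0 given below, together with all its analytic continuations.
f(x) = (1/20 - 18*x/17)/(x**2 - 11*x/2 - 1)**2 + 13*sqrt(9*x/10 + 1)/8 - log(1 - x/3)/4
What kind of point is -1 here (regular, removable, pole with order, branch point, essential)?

Denominator factors: x**2 - 11*x/2 - 1 = 11/2 at x = -1 — none vanishes.
Branch term sqrt(1 - x/(-10/9)): argument at -1 is 1/10, nonzero, so -1 is not its branch point (a point on a principal cut is still regular for the continued germ).
Branch term log(1 - x/(3)): argument at -1 is 4/3, nonzero, so -1 is not its branch point (a point on a principal cut is still regular for the continued germ).
So the germ continues analytically to -1.

The point is a regular point.


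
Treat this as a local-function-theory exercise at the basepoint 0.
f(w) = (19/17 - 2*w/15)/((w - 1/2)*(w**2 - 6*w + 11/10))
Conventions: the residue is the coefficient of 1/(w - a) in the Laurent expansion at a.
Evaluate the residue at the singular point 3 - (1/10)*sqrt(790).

The residue is 536/1683 + (7261/664785)*sqrt(790).

The factor w**2 - 6*w + 11/10 splits as (w - a)(w - a') with a = 3 - (1/10)*sqrt(790), a' = 3 + (1/10)*sqrt(790). At the order-1 pole a set g(w) = (w - a)*f(w) = [(19/17 - 2*w/15)/(w - 1/2)] / (w - a').
Simple pole: residue = g(a) at a = 3 - (1/10)*sqrt(790), which is 536/1683 + (7261/664785)*sqrt(790).


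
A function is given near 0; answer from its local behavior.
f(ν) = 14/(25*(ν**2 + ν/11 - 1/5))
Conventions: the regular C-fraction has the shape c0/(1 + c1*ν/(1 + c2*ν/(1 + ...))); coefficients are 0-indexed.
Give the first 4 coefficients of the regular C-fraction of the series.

Taylor coefficients (expand at 0): a_0 = -14/5, a_1 = -14/11, a_2 = -1764/121, a_3 = -17290/1331.
c0 = a_0 = -14/5. Peel one level at a time: if S = 1 + c*ν/S' with S'(0) = 1, then c is the ν-coefficient of S and S' = c*ν/(S - 1).
S_1 = c0/f = 1 + (-5/11)*ν + (-5)*ν^2 + ...; c1 = -5/11.
S_2 = c1*ν/(S_1 - 1) = 1 + (-11)*ν + (121)*ν^2 + ...; c2 = -11.
S_3 = c2*ν/(S_2 - 1) = 1 + (11)*ν + ...; c3 = 11.

The regular C-fraction coefficients are [-14/5, -5/11, -11, 11].


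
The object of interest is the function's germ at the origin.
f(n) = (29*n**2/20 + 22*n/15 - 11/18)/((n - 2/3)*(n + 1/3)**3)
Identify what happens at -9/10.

Denominator factors: n + 1/3 = -17/30 at n = -9/10; n - 2/3 = -47/30 at n = -9/10 — none vanishes.
So the germ continues analytically to -9/10.

The point is a regular point.


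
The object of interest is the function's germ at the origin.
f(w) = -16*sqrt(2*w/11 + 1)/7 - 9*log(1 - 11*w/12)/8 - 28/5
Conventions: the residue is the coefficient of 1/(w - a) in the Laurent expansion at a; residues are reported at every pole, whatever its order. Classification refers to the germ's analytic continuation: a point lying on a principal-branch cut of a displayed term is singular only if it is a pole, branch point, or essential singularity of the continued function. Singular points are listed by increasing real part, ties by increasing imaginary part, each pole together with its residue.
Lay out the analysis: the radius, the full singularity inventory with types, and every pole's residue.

Branch term (-9/8)*log(1 - w/(12/11)): its argument vanishes at w = 12/11, a logarithmic branch point, modulus 12/11.
Branch term (-16/7)*sqrt(1 - w/(-11/2)): its argument vanishes at w = -11/2, a square-root branch point, modulus 11/2.
The radius of convergence is the smallest modulus among the singular points: 12/11.
List the singular points by increasing real part (a conjugate pair: the negative imaginary part first).

Radius of convergence at 0: 12/11.
At -11/2: an algebraic (square-root) branch point.
At 12/11: a logarithmic branch point.


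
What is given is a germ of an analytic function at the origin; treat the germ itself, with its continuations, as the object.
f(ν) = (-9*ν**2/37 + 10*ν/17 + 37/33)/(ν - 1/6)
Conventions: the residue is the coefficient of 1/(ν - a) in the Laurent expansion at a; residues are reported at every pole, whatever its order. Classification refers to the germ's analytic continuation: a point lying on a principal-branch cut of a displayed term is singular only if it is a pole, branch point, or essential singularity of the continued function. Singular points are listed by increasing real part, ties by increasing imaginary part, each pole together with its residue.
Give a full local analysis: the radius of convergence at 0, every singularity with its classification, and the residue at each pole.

Denominator factor (ν - 1/6): pole of order 1 at 1/6, modulus 1/6.
The radius of convergence is the smallest modulus among the singular points: 1/6.
At the order-1 pole 1/6 set g(ν) = (ν - (1/6))*f(ν) = -9*ν**2/37 + 10*ν/17 + 37/33.
Simple pole: residue = g(a) at a = 1/6, which is 33557/27676.

Radius of convergence at 0: 1/6.
At 1/6: a pole of order 1; residue 33557/27676.


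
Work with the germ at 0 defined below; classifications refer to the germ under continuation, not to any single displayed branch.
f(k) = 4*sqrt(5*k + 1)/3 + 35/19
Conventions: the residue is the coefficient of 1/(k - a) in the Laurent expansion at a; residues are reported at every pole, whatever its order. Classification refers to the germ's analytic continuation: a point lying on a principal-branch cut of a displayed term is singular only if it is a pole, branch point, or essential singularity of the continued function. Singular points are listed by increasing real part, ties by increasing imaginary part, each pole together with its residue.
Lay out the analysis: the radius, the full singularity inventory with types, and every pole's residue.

Radius of convergence at 0: 1/5.
At -1/5: an algebraic (square-root) branch point.

Branch term (4/3)*sqrt(1 - k/(-1/5)): its argument vanishes at k = -1/5, a square-root branch point, modulus 1/5.
The radius of convergence is the smallest modulus among the singular points: 1/5.


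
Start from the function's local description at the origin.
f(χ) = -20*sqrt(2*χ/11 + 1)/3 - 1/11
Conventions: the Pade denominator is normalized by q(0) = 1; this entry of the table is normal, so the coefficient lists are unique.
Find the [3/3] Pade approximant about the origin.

Taylor coefficients needed (expand at 0): a_0 = -223/33, a_1 = -20/33, a_2 = 10/363, a_3 = -10/3993, a_4 = 25/87846, a_5 = -35/966306, a_6 = 35/7086244.
Write the denominator as Q(χ) = 1 + q1*χ + q2*χ^2 + q3*χ^3. Requiring Q*f - P = O(χ^7) with deg P <= 3 kills the coefficients of χ^4..χ^6 in Q*f:
  χ^4: a_4 + q1*a_3 + q2*a_2 + q3*a_1 = 0, i.e. 25/87846 + (-10/3993)*q1 + (10/363)*q2 + (-20/33)*q3 = 0.
  χ^5: a_5 + q1*a_4 + q2*a_3 + q3*a_2 = 0, i.e. -35/966306 + (25/87846)*q1 + (-10/3993)*q2 + (10/363)*q3 = 0.
  χ^6: a_6 + q1*a_5 + q2*a_4 + q3*a_3 = 0, i.e. 35/7086244 + (-35/966306)*q1 + (25/87846)*q2 + (-10/3993)*q3 = 0.
Solving this linear system: q1 = 5/22, q2 = 3/242, q3 = 1/10648.
The numerator is Q*f truncated at degree 3: P0 = a_0 = -223/33; P1 = a_1 + q1*a_0 = -1555/726; P2 = a_2 + q1*a_1 + q2*a_0 = -1549/7986; P3 = a_3 + q1*a_2 + q2*a_1 + q3*a_0 = -1543/351384.

The Pade approximant has numerator coefficients [-223/33, -1555/726, -1549/7986, -1543/351384]; denominator coefficients [1, 5/22, 3/242, 1/10648].


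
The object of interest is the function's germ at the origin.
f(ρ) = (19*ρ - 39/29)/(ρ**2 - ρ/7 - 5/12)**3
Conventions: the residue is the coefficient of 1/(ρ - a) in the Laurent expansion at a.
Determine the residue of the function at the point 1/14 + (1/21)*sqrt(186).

The factor ρ**2 - ρ/7 - 5/12 splits as (ρ - a)(ρ - a') with a = 1/14 + (1/21)*sqrt(186), a' = 1/14 - (1/21)*sqrt(186). At the order-3 pole a set g(ρ) = (ρ - a)^3*f(ρ) = [19*ρ - 39/29] / (ρ - a')^3.
Order-3 pole: residue = g''(a)/2; g''(1/14 + (1/21)*sqrt(186)) = (324135/110584192)*sqrt(186), so the residue is (324135/221168384)*sqrt(186).

The residue is (324135/221168384)*sqrt(186).


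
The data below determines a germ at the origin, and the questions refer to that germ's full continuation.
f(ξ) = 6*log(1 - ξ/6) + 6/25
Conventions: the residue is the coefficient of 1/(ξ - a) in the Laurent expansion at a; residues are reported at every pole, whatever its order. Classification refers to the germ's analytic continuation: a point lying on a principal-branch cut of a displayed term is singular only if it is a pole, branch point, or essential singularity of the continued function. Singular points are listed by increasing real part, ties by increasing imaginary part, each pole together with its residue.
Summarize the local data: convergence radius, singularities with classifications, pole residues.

Branch term (6)*log(1 - ξ/(6)): its argument vanishes at ξ = 6, a logarithmic branch point, modulus 6.
The radius of convergence is the smallest modulus among the singular points: 6.

Radius of convergence at 0: 6.
At 6: a logarithmic branch point.


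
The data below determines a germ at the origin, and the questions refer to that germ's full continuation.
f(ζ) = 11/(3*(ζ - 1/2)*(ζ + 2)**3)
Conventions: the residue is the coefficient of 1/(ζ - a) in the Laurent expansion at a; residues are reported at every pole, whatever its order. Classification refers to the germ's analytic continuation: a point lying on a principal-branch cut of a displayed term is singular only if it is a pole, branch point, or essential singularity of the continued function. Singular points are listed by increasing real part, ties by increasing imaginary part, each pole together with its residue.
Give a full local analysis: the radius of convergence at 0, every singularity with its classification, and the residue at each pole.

Radius of convergence at 0: 1/2.
At -2: a pole of order 3; residue -88/375.
At 1/2: a pole of order 1; residue 88/375.

Denominator factor (ζ - 1/2): pole of order 1 at 1/2, modulus 1/2.
Denominator factor (ζ + 2)^3: pole of order 3 at -2, modulus 2.
The radius of convergence is the smallest modulus among the singular points: 1/2.
At the order-3 pole -2 set g(ζ) = (ζ - (-2))^3*f(ζ) = 11/(3*(ζ - 1/2)).
Order-3 pole: residue = g''(a)/2; g''(-2) = -176/375, so the residue is -88/375.
At the order-1 pole 1/2 set g(ζ) = (ζ - (1/2))*f(ζ) = 11/(3*(ζ + 2)**3).
Simple pole: residue = g(a) at a = 1/2, which is 88/375.
List the singular points by increasing real part (a conjugate pair: the negative imaginary part first).


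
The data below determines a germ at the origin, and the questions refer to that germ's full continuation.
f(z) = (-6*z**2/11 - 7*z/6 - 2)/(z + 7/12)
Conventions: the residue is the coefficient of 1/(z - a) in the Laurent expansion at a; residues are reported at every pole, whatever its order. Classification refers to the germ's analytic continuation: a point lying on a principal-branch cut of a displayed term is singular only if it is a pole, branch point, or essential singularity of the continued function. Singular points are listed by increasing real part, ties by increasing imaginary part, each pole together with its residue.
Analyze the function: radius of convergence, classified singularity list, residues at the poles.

Denominator factor (z + 7/12): pole of order 1 at -7/12, modulus 7/12.
The radius of convergence is the smallest modulus among the singular points: 7/12.
At the order-1 pole -7/12 set g(z) = (z - (-7/12))*f(z) = -6*z**2/11 - 7*z/6 - 2.
Simple pole: residue = g(a) at a = -7/12, which is -149/99.

Radius of convergence at 0: 7/12.
At -7/12: a pole of order 1; residue -149/99.


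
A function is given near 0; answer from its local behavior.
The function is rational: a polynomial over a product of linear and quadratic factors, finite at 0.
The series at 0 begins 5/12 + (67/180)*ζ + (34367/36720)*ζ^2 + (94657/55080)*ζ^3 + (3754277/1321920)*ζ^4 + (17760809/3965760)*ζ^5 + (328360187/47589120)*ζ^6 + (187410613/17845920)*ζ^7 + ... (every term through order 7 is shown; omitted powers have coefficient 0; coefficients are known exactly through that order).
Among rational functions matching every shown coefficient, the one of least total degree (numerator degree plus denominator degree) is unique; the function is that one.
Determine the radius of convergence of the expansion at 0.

The radius of convergence is 2/3.

No rational of total degree below 4 reproduces all 8 coefficients; solving the [2/2] Pade equations on them gives f(ζ) = (8*ζ**2/17 - 12*ζ/25 + 1/3)/((ζ - 6/5)*(ζ - 2/3)), whose expansion matches every shown term.
Denominator factor (ζ - 2/3): pole of order 1 at 2/3, modulus 2/3.
Denominator factor (ζ - 6/5): pole of order 1 at 6/5, modulus 6/5.
The radius of convergence is the smallest modulus among the singular points: 2/3.


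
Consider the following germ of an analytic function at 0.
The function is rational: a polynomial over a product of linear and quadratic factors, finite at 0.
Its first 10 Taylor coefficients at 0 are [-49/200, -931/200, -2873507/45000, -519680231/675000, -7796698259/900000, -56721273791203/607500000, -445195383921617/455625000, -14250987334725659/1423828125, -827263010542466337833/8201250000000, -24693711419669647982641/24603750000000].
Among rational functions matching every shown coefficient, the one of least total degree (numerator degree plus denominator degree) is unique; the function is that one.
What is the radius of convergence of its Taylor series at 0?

The radius of convergence is 4/3 - (1/21)*sqrt(658).

No rational of total degree below 8 reproduces all 10 coefficients; solving the [1/7] Pade equations on them gives f(δ) = (5/2 - 2*δ/3)/((δ - 5)**3*(δ**2 - 8*δ/3 + 2/7)**2), whose expansion matches every shown term.
Denominator factor (δ**2 - 8*δ/3 + 2/7)^2: discriminant 376/63, real irrational roots 4/3 + (1/21)*sqrt(658) and 4/3 - (1/21)*sqrt(658); poles of order 2, moduli 4/3 + (1/21)*sqrt(658) and 4/3 - (1/21)*sqrt(658).
Denominator factor (δ - 5)^3: pole of order 3 at 5, modulus 5.
The radius of convergence is the smallest modulus among the singular points: 4/3 - (1/21)*sqrt(658).
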